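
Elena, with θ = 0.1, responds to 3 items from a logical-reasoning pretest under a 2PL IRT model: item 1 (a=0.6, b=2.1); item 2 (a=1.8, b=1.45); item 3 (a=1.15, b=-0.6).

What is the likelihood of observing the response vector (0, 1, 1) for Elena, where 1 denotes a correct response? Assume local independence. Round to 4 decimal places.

P(θ) = 1 / (1 + exp(−a(θ − b)))
P_1 = 1/(1+e^{1.2000}) = 0.2315
P_2 = 1/(1+e^{2.4300}) = 0.0809
P_3 = 1/(1+e^{-0.8050}) = 0.6910
L = (1−P_1) × P_2 × P_3 = 0.7685 × 0.0809 × 0.6910 = 0.04297

0.0430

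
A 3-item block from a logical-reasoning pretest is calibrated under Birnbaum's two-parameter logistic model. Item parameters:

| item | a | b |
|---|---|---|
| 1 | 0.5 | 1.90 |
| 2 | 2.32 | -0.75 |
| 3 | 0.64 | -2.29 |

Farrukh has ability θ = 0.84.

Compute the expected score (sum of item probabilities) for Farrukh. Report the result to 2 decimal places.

2.23

P(θ) = 1 / (1 + exp(−a(θ − b)))
P_1 = 1/(1+e^{0.5300}) = 0.3705
P_2 = 1/(1+e^{-3.6888}) = 0.9756
P_3 = 1/(1+e^{-2.0032}) = 0.8811
E[score] = 0.3705 + 0.9756 + 0.8811 = 2.2273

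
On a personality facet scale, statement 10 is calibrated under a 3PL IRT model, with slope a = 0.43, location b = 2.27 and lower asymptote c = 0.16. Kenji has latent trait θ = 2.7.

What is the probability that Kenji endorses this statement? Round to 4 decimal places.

P(θ) = c + (1 − c) · 1 / (1 + exp(−a(θ − b)))
Exponent: 0.43 × (2.7 − 2.27) = 0.1849
1/(1 + e^{-0.1849}) = 0.5461
P = 0.16 + 0.84 × 0.5461 = 0.6187

0.6187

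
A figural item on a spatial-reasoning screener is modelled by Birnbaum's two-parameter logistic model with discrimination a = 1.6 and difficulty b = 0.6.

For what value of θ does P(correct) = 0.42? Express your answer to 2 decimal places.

P(θ) = 1 / (1 + exp(−a(θ − b)))
logit = ln(0.4200/0.5800) = -0.3228
θ = b + logit/(a) = 0.6 + (-0.3228)/1.6000 = 0.3983

0.40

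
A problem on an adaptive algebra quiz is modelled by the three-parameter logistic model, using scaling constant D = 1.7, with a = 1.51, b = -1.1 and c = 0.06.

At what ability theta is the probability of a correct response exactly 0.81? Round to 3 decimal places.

-0.565

P(theta) = c + (1 − c) · 1 / (1 + exp(−D·a(theta − b)))
Remove guessing floor: (0.81 − 0.06)/(1 − 0.06) = 0.7979
logit = ln(0.7979/0.2021) = 1.3730
theta = b + logit/(1.7·a) = -1.1 + 1.3730/2.5670 = -0.5651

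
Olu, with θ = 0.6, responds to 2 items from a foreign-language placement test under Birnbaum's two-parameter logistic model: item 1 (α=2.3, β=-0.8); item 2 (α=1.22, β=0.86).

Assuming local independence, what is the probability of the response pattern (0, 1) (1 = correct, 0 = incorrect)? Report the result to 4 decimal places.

P(θ) = 1 / (1 + exp(−α(θ − β)))
P_1 = 1/(1+e^{-3.2200}) = 0.9616
P_2 = 1/(1+e^{0.3172}) = 0.4214
L = (1−P_1) × P_2 = 0.0384 × 0.4214 = 0.01619

0.0162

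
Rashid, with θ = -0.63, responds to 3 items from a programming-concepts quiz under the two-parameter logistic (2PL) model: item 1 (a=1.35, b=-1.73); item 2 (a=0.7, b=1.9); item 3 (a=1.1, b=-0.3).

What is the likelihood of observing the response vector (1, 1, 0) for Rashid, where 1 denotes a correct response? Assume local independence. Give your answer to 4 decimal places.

P(θ) = 1 / (1 + exp(−a(θ − b)))
P_1 = 1/(1+e^{-1.4850}) = 0.8153
P_2 = 1/(1+e^{1.7710}) = 0.1454
P_3 = 1/(1+e^{0.3630}) = 0.4102
L = P_1 × P_2 × (1−P_3) = 0.8153 × 0.1454 × 0.5898 = 0.06992

0.0699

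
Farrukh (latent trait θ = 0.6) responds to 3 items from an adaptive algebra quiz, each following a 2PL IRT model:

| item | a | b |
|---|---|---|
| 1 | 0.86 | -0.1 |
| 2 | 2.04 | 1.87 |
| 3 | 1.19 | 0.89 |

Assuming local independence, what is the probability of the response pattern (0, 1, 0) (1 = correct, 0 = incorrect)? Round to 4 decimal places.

0.0144

P(θ) = 1 / (1 + exp(−a(θ − b)))
P_1 = 1/(1+e^{-0.6020}) = 0.6461
P_2 = 1/(1+e^{2.5908}) = 0.0697
P_3 = 1/(1+e^{0.3451}) = 0.4146
L = (1−P_1) × P_2 × (1−P_3) = 0.3539 × 0.0697 × 0.5854 = 0.01445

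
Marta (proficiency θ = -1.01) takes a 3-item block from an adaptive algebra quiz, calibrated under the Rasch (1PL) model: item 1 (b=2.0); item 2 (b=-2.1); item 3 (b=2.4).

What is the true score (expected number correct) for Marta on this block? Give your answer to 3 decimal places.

0.827

P(θ) = 1 / (1 + exp(−(θ − b)))
P_1 = 1/(1+e^{3.0100}) = 0.0470
P_2 = 1/(1+e^{-1.0900}) = 0.7484
P_3 = 1/(1+e^{3.4100}) = 0.0320
E[score] = 0.0470 + 0.7484 + 0.0320 = 0.8273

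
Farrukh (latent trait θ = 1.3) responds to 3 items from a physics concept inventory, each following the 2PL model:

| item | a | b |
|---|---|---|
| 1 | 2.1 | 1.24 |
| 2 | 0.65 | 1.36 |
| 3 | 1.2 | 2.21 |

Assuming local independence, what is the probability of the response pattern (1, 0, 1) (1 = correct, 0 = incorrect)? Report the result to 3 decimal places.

P(θ) = 1 / (1 + exp(−a(θ − b)))
P_1 = 1/(1+e^{-0.1260}) = 0.5315
P_2 = 1/(1+e^{0.0390}) = 0.4903
P_3 = 1/(1+e^{1.0920}) = 0.2512
L = P_1 × (1−P_2) × P_3 = 0.5315 × 0.5097 × 0.2512 = 0.06806

0.068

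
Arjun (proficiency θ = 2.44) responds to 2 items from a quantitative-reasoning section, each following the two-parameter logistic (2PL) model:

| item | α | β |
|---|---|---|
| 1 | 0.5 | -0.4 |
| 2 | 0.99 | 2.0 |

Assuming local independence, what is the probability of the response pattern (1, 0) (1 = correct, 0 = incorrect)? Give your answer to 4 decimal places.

P(θ) = 1 / (1 + exp(−α(θ − β)))
P_1 = 1/(1+e^{-1.4200}) = 0.8053
P_2 = 1/(1+e^{-0.4356}) = 0.6072
L = P_1 × (1−P_2) = 0.8053 × 0.3928 = 0.31633

0.3163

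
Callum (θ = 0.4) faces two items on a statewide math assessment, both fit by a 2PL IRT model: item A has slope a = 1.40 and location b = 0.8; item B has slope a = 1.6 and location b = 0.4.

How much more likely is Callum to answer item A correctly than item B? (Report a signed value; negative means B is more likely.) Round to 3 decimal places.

P(θ) = 1 / (1 + exp(−a(θ − b)))
P_A = 0.3635
P_B = 0.5000
P_A − P_B = -0.1365

-0.136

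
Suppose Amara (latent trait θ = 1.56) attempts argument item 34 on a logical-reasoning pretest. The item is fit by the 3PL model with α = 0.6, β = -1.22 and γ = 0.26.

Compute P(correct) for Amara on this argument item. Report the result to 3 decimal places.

P(θ) = γ + (1 − γ) · 1 / (1 + exp(−α(θ − β)))
Exponent: 0.6 × (1.56 − (-1.22)) = 1.6680
1/(1 + e^{-1.6680}) = 0.8413
P = 0.26 + 0.74 × 0.8413 = 0.8826

0.883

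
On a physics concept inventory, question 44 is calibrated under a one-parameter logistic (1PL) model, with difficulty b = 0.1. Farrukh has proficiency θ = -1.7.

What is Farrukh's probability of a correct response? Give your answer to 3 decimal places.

P(θ) = 1 / (1 + exp(−(θ − b)))
Exponent: (-1.7 − 0.1) = -1.8000
1/(1 + e^{1.8000}) = 0.1419
P = 0.1419

0.142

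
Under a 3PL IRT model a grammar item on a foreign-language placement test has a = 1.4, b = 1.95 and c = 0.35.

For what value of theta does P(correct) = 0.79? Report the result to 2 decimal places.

P(theta) = c + (1 − c) · 1 / (1 + exp(−a(theta − b)))
Remove guessing floor: (0.79 − 0.35)/(1 − 0.35) = 0.6769
logit = ln(0.6769/0.3231) = 0.7397
theta = b + logit/(a) = 1.95 + 0.7397/1.4000 = 2.4783

2.48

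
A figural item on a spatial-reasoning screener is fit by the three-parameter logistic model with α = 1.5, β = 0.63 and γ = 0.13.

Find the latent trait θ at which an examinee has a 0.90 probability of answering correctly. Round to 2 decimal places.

P(θ) = γ + (1 − γ) · 1 / (1 + exp(−α(θ − β)))
Remove guessing floor: (0.90 − 0.13)/(1 − 0.13) = 0.8851
logit = ln(0.8851/0.1149) = 2.0412
θ = β + logit/(α) = 0.63 + 2.0412/1.5000 = 1.9908

1.99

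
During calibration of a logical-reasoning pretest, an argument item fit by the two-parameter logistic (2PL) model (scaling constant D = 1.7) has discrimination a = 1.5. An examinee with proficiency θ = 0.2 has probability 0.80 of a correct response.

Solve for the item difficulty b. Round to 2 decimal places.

-0.34

P(θ) = 1 / (1 + exp(−D·a(θ − b)))
logit(0.80) = ln(0.80/0.20) = 1.3863
b = θ − logit/(1.7·a) = 0.2 − 1.3863/2.5500 = -0.3436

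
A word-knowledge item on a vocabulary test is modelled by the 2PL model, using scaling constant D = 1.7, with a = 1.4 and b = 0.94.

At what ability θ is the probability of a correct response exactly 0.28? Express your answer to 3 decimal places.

0.543

P(θ) = 1 / (1 + exp(−D·a(θ − b)))
logit = ln(0.2800/0.7200) = -0.9445
θ = b + logit/(1.7·a) = 0.94 + (-0.9445)/2.3800 = 0.5432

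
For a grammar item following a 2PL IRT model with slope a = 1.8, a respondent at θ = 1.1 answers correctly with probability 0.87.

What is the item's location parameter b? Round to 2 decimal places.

P(θ) = 1 / (1 + exp(−a(θ − b)))
logit(0.87) = ln(0.87/0.13) = 1.9010
b = θ − logit/(a) = 1.1 − 1.9010/1.8000 = 0.0439

0.04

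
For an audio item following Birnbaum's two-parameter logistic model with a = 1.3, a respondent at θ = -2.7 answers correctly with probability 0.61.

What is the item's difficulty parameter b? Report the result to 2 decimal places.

P(θ) = 1 / (1 + exp(−a(θ − b)))
logit(0.61) = ln(0.61/0.39) = 0.4473
b = θ − logit/(a) = -2.7 − 0.4473/1.3000 = -3.0441

-3.04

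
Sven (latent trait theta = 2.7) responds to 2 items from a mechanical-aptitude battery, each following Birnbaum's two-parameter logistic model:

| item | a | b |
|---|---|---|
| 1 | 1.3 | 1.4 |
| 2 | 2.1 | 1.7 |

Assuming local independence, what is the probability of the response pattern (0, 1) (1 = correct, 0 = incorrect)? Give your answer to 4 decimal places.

P(theta) = 1 / (1 + exp(−a(theta − b)))
P_1 = 1/(1+e^{-1.6900}) = 0.8442
P_2 = 1/(1+e^{-2.1000}) = 0.8909
L = (1−P_1) × P_2 = 0.1558 × 0.8909 = 0.13878

0.1388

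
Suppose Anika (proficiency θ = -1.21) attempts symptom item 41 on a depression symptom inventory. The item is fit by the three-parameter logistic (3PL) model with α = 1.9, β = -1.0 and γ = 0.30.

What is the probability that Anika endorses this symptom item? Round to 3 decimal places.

0.581

P(θ) = γ + (1 − γ) · 1 / (1 + exp(−α(θ − β)))
Exponent: 1.9 × (-1.21 − (-1.0)) = -0.3990
1/(1 + e^{0.3990}) = 0.4016
P = 0.30 + 0.70 × 0.4016 = 0.5811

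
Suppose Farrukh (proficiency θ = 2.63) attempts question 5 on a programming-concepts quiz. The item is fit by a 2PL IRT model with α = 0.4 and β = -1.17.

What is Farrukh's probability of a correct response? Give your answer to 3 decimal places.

0.821

P(θ) = 1 / (1 + exp(−α(θ − β)))
Exponent: 0.4 × (2.63 − (-1.17)) = 1.5200
1/(1 + e^{-1.5200}) = 0.8205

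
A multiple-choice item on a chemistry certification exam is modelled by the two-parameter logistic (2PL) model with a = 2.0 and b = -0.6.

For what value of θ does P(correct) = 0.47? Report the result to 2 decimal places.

-0.66

P(θ) = 1 / (1 + exp(−a(θ − b)))
logit = ln(0.4700/0.5300) = -0.1201
θ = b + logit/(a) = -0.6 + (-0.1201)/2.0000 = -0.6601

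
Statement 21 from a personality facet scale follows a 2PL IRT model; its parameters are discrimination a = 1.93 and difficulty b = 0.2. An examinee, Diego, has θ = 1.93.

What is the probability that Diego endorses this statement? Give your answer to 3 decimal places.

P(θ) = 1 / (1 + exp(−a(θ − b)))
Exponent: 1.93 × (1.93 − 0.2) = 3.3389
1/(1 + e^{-3.3389}) = 0.9657

0.966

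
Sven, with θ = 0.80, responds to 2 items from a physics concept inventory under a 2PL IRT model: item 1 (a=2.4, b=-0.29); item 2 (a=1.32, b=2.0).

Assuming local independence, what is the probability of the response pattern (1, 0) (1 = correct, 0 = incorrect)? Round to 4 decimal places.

P(θ) = 1 / (1 + exp(−a(θ − b)))
P_1 = 1/(1+e^{-2.6160}) = 0.9319
P_2 = 1/(1+e^{1.5840}) = 0.1702
L = P_1 × (1−P_2) = 0.9319 × 0.8298 = 0.77325

0.7732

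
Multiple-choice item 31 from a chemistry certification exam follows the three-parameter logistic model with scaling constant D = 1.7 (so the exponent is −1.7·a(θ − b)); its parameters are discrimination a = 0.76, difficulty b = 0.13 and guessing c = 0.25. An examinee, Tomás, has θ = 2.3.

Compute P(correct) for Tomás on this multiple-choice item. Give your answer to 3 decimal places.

0.957

P(θ) = c + (1 − c) · 1 / (1 + exp(−D·a(θ − b)))
Exponent: 1.7 × 0.76 × (2.3 − 0.13) = 2.8036
1/(1 + e^{-2.8036}) = 0.9429
P = 0.25 + 0.75 × 0.9429 = 0.9572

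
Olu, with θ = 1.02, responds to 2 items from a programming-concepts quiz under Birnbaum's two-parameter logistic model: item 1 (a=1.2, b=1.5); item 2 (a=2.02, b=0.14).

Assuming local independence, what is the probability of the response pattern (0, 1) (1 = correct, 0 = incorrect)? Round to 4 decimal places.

P(θ) = 1 / (1 + exp(−a(θ − b)))
P_1 = 1/(1+e^{0.5760}) = 0.3599
P_2 = 1/(1+e^{-1.7776}) = 0.8554
L = (1−P_1) × P_2 = 0.6401 × 0.8554 = 0.54758

0.5476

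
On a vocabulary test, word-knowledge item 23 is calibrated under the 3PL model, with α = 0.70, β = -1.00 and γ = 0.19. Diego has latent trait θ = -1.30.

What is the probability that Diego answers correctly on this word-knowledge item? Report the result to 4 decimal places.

P(θ) = γ + (1 − γ) · 1 / (1 + exp(−α(θ − β)))
Exponent: 0.70 × (-1.30 − (-1.00)) = -0.2100
1/(1 + e^{0.2100}) = 0.4477
P = 0.19 + 0.81 × 0.4477 = 0.5526

0.5526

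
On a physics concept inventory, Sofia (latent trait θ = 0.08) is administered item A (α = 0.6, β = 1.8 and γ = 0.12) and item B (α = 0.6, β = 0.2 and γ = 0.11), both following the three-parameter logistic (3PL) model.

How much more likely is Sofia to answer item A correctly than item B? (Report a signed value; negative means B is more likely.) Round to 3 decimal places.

P(θ) = γ + (1 − γ) · 1 / (1 + exp(−α(θ − β)))
P_A = 0.3512
P_B = 0.5390
P_A − P_B = -0.1878

-0.188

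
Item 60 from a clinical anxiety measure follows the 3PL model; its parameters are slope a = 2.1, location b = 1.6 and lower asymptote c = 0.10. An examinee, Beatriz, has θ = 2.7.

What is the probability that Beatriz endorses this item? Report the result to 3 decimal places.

P(θ) = c + (1 − c) · 1 / (1 + exp(−a(θ − b)))
Exponent: 2.1 × (2.7 − 1.6) = 2.3100
1/(1 + e^{-2.3100}) = 0.9097
P = 0.10 + 0.90 × 0.9097 = 0.9187

0.919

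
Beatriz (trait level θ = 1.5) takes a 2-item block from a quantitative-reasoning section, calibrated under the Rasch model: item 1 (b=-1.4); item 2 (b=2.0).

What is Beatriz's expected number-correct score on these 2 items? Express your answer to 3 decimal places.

P(θ) = 1 / (1 + exp(−(θ − b)))
P_1 = 1/(1+e^{-2.9000}) = 0.9478
P_2 = 1/(1+e^{0.5000}) = 0.3775
E[score] = 0.9478 + 0.3775 = 1.3254

1.325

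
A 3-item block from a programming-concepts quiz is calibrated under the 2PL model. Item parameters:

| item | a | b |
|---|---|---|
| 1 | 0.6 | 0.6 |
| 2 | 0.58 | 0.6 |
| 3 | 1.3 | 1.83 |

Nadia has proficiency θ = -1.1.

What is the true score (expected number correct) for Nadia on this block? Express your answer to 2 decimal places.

0.56

P(θ) = 1 / (1 + exp(−a(θ − b)))
P_1 = 1/(1+e^{1.0200}) = 0.2650
P_2 = 1/(1+e^{0.9860}) = 0.2717
P_3 = 1/(1+e^{3.8090}) = 0.0217
E[score] = 0.2650 + 0.2717 + 0.0217 = 0.5584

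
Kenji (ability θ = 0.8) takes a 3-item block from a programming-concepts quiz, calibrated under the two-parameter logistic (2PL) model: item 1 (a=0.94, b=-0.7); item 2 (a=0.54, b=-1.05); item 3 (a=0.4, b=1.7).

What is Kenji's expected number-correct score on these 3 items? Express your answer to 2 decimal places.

1.95

P(θ) = 1 / (1 + exp(−a(θ − b)))
P_1 = 1/(1+e^{-1.4100}) = 0.8038
P_2 = 1/(1+e^{-0.9990}) = 0.7309
P_3 = 1/(1+e^{0.3600}) = 0.4110
E[score] = 0.8038 + 0.7309 + 0.4110 = 1.9456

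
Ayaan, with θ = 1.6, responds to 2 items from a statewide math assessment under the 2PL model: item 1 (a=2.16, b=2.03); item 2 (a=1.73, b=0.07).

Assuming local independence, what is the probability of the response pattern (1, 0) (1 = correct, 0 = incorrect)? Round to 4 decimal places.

P(θ) = 1 / (1 + exp(−a(θ − b)))
P_1 = 1/(1+e^{0.9288}) = 0.2832
P_2 = 1/(1+e^{-2.6469}) = 0.9338
L = P_1 × (1−P_2) = 0.2832 × 0.0662 = 0.01874

0.0187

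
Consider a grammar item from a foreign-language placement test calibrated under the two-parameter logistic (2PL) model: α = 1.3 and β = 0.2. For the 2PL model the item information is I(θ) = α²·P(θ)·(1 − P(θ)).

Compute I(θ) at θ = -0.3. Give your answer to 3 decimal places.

0.381

P = 1/(1+e^{0.6500}) = 0.3430
P(1−P) = 0.3430 × 0.6570 = 0.2253
I = α² × P(1−P) = 1.3² × 0.2253 = 0.38084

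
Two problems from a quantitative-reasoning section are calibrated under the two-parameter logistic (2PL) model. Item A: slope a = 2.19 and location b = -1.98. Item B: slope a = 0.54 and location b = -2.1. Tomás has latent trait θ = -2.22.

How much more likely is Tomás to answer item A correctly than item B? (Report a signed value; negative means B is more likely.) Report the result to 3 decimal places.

P(θ) = 1 / (1 + exp(−a(θ − b)))
P_A = 0.3715
P_B = 0.4838
P_A − P_B = -0.1123

-0.112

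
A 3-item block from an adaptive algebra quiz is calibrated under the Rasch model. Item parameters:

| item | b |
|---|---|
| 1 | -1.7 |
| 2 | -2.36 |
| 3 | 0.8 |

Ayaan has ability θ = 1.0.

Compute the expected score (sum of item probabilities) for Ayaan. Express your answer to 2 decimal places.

P(θ) = 1 / (1 + exp(−(θ − b)))
P_1 = 1/(1+e^{-2.7000}) = 0.9370
P_2 = 1/(1+e^{-3.3600}) = 0.9664
P_3 = 1/(1+e^{-0.2000}) = 0.5498
E[score] = 0.9370 + 0.9664 + 0.5498 = 2.4533

2.45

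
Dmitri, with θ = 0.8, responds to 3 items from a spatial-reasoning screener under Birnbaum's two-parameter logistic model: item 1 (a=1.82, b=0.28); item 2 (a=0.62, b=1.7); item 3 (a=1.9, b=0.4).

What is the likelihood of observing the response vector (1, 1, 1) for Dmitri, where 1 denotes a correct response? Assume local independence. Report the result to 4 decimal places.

P(θ) = 1 / (1 + exp(−a(θ − b)))
P_1 = 1/(1+e^{-0.9464}) = 0.7204
P_2 = 1/(1+e^{0.5580}) = 0.3640
P_3 = 1/(1+e^{-0.7600}) = 0.6814
L = P_1 × P_2 × P_3 = 0.7204 × 0.3640 × 0.6814 = 0.17867

0.1787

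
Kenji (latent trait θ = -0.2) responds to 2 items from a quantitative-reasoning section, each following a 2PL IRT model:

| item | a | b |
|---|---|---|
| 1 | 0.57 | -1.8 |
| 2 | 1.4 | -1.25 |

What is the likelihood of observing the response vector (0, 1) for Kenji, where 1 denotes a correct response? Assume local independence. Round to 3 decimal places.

0.233

P(θ) = 1 / (1 + exp(−a(θ − b)))
P_1 = 1/(1+e^{-0.9120}) = 0.7134
P_2 = 1/(1+e^{-1.4700}) = 0.8131
L = (1−P_1) × P_2 = 0.2866 × 0.8131 = 0.23301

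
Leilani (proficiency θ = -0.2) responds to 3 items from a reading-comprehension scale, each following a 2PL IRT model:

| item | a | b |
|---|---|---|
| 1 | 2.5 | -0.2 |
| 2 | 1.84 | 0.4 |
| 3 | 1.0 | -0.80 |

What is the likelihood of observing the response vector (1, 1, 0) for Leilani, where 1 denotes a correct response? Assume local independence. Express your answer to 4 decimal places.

0.0441

P(θ) = 1 / (1 + exp(−a(θ − b)))
P_1 = 1/(1+e^{0.0000}) = 0.5000
P_2 = 1/(1+e^{1.1040}) = 0.2490
P_3 = 1/(1+e^{-0.6000}) = 0.6457
L = P_1 × P_2 × (1−P_3) = 0.5000 × 0.2490 × 0.3543 = 0.04411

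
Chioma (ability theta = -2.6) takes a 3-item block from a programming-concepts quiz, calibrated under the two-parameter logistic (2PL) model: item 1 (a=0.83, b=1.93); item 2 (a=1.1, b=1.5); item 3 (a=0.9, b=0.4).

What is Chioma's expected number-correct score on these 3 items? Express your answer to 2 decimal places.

0.10

P(theta) = 1 / (1 + exp(−a(theta − b)))
P_1 = 1/(1+e^{3.7599}) = 0.0228
P_2 = 1/(1+e^{4.5100}) = 0.0109
P_3 = 1/(1+e^{2.7000}) = 0.0630
E[score] = 0.0228 + 0.0109 + 0.0630 = 0.0966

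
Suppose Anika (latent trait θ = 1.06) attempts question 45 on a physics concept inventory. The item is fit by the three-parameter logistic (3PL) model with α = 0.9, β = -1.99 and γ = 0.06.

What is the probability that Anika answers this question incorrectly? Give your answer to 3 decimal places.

0.057

P(θ) = γ + (1 − γ) · 1 / (1 + exp(−α(θ − β)))
Exponent: 0.9 × (1.06 − (-1.99)) = 2.7450
1/(1 + e^{-2.7450}) = 0.9396
P = 0.06 + 0.94 × 0.9396 = 0.9433
P(incorrect) = 1 − 0.9433 = 0.0567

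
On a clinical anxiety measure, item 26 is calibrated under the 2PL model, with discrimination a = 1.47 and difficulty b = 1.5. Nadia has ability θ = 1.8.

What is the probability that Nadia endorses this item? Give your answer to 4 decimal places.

0.6085

P(θ) = 1 / (1 + exp(−a(θ − b)))
Exponent: 1.47 × (1.8 − 1.5) = 0.4410
1/(1 + e^{-0.4410}) = 0.6085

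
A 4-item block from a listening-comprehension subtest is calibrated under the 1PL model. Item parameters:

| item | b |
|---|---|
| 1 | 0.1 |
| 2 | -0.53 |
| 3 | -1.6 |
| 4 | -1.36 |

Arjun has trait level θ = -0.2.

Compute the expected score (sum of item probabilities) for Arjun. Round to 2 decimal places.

P(θ) = 1 / (1 + exp(−(θ − b)))
P_1 = 1/(1+e^{0.3000}) = 0.4256
P_2 = 1/(1+e^{-0.3300}) = 0.5818
P_3 = 1/(1+e^{-1.4000}) = 0.8022
P_4 = 1/(1+e^{-1.1600}) = 0.7613
E[score] = 0.4256 + 0.5818 + 0.8022 + 0.7613 = 2.5708

2.57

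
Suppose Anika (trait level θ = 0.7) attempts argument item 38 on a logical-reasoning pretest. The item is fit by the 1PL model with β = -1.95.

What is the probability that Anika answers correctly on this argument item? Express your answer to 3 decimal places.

P(θ) = 1 / (1 + exp(−(θ − β)))
Exponent: (0.7 − (-1.95)) = 2.6500
1/(1 + e^{-2.6500}) = 0.9340
P = 0.9340

0.934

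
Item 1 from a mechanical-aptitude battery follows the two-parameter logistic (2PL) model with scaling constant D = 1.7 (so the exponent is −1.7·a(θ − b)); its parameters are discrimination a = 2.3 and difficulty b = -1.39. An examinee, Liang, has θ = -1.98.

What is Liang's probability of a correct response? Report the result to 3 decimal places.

P(θ) = 1 / (1 + exp(−D·a(θ − b)))
Exponent: 1.7 × 2.3 × (-1.98 − (-1.39)) = -2.3069
1/(1 + e^{2.3069}) = 0.0906
P = 0.0906

0.091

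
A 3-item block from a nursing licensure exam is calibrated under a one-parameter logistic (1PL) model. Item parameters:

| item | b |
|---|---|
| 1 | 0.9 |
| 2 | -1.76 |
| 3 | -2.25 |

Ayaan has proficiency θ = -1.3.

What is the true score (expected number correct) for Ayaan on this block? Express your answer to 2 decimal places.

P(θ) = 1 / (1 + exp(−(θ − b)))
P_1 = 1/(1+e^{2.2000}) = 0.0998
P_2 = 1/(1+e^{-0.4600}) = 0.6130
P_3 = 1/(1+e^{-0.9500}) = 0.7211
E[score] = 0.0998 + 0.6130 + 0.7211 = 1.4339

1.43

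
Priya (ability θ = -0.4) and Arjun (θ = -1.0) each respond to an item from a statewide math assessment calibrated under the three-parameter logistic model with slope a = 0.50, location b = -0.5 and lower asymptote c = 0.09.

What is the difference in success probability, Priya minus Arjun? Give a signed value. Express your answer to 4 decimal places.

P(θ) = c + (1 − c) · 1 / (1 + exp(−a(θ − b)))
P(Priya) = 0.5564  [exponent 0.0500]
P(Arjun) = 0.4884  [exponent -0.2500]
Difference = 0.5564 − 0.4884 = 0.0680

0.0680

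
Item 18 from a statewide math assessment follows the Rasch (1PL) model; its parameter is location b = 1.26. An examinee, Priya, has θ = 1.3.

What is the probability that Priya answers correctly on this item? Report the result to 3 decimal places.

0.510

P(θ) = 1 / (1 + exp(−(θ − b)))
Exponent: (1.3 − 1.26) = 0.0400
1/(1 + e^{-0.0400}) = 0.5100
P = 0.5100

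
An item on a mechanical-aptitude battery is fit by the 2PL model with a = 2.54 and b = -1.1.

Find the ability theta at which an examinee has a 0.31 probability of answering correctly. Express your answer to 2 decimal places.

P(theta) = 1 / (1 + exp(−a(theta − b)))
logit = ln(0.3100/0.6900) = -0.8001
theta = b + logit/(a) = -1.1 + (-0.8001)/2.5400 = -1.4150

-1.42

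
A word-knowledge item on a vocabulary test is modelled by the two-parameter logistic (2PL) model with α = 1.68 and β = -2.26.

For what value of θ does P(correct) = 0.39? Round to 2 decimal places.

-2.53

P(θ) = 1 / (1 + exp(−α(θ − β)))
logit = ln(0.3900/0.6100) = -0.4473
θ = β + logit/(α) = -2.26 + (-0.4473)/1.6800 = -2.5263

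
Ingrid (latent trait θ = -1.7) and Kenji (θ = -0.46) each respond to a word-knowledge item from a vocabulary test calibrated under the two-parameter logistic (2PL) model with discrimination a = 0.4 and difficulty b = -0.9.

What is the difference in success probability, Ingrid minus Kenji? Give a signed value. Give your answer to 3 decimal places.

-0.123

P(θ) = 1 / (1 + exp(−a(θ − b)))
P(Ingrid) = 0.4207  [exponent -0.3200]
P(Kenji) = 0.5439  [exponent 0.1760]
Difference = 0.4207 − 0.5439 = -0.1232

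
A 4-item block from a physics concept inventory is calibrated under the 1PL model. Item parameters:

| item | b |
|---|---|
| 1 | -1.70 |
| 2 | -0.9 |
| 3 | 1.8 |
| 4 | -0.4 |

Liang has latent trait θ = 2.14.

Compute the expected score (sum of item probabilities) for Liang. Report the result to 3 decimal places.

3.444

P(θ) = 1 / (1 + exp(−(θ − b)))
P_1 = 1/(1+e^{-3.8400}) = 0.9790
P_2 = 1/(1+e^{-3.0400}) = 0.9543
P_3 = 1/(1+e^{-0.3400}) = 0.5842
P_4 = 1/(1+e^{-2.5400}) = 0.9269
E[score] = 0.9790 + 0.9543 + 0.5842 + 0.9269 = 3.4444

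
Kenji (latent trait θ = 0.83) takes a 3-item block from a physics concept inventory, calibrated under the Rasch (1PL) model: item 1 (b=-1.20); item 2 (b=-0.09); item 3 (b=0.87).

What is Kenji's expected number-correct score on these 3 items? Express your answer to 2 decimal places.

2.09

P(θ) = 1 / (1 + exp(−(θ − b)))
P_1 = 1/(1+e^{-2.0300}) = 0.8839
P_2 = 1/(1+e^{-0.9200}) = 0.7150
P_3 = 1/(1+e^{0.0400}) = 0.4900
E[score] = 0.8839 + 0.7150 + 0.4900 = 2.0890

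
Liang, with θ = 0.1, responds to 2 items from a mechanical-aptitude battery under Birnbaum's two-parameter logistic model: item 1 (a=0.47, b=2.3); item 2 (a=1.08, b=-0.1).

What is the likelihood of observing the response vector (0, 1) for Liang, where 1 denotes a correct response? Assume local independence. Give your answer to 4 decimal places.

P(θ) = 1 / (1 + exp(−a(θ − b)))
P_1 = 1/(1+e^{1.0340}) = 0.2623
P_2 = 1/(1+e^{-0.2160}) = 0.5538
L = (1−P_1) × P_2 = 0.7377 × 0.5538 = 0.40853

0.4085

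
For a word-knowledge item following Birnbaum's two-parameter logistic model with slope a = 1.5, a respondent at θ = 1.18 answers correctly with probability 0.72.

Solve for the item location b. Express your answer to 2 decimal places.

0.55

P(θ) = 1 / (1 + exp(−a(θ − b)))
logit(0.72) = ln(0.72/0.28) = 0.9445
b = θ − logit/(a) = 1.18 − 0.9445/1.5000 = 0.5504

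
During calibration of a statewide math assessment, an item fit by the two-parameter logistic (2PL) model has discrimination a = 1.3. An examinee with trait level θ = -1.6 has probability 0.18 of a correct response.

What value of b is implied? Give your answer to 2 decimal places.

-0.43

P(θ) = 1 / (1 + exp(−a(θ − b)))
logit(0.18) = ln(0.18/0.82) = -1.5163
b = θ − logit/(a) = -1.6 − (-1.5163)/1.3000 = -0.4336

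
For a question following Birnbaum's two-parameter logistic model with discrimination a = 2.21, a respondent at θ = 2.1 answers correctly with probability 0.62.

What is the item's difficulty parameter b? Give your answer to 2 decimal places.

1.88

P(θ) = 1 / (1 + exp(−a(θ − b)))
logit(0.62) = ln(0.62/0.38) = 0.4895
b = θ − logit/(a) = 2.1 − 0.4895/2.2100 = 1.8785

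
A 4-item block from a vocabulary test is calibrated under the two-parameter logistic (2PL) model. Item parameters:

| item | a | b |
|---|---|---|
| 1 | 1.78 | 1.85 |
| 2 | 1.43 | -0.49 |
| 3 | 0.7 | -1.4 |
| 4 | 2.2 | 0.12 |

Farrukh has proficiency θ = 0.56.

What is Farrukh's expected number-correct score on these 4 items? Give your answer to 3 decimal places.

P(θ) = 1 / (1 + exp(−a(θ − b)))
P_1 = 1/(1+e^{2.2962}) = 0.0914
P_2 = 1/(1+e^{-1.5015}) = 0.8178
P_3 = 1/(1+e^{-1.3720}) = 0.7977
P_4 = 1/(1+e^{-0.9680}) = 0.7247
E[score] = 0.0914 + 0.8178 + 0.7977 + 0.7247 = 2.4317

2.432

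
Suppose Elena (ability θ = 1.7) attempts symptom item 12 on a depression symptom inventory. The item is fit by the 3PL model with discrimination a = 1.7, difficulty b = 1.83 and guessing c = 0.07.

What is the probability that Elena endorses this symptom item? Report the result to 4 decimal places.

P(θ) = c + (1 − c) · 1 / (1 + exp(−a(θ − b)))
Exponent: 1.7 × (1.7 − 1.83) = -0.2210
1/(1 + e^{0.2210}) = 0.4450
P = 0.07 + 0.93 × 0.4450 = 0.4838

0.4838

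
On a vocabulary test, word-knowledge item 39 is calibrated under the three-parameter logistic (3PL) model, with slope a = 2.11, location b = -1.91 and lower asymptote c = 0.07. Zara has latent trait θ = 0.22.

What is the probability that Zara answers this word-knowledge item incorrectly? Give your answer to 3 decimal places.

P(θ) = c + (1 − c) · 1 / (1 + exp(−a(θ − b)))
Exponent: 2.11 × (0.22 − (-1.91)) = 4.4943
1/(1 + e^{-4.4943}) = 0.9890
P = 0.07 + 0.93 × 0.9890 = 0.9897
P(incorrect) = 1 − 0.9897 = 0.0103

0.010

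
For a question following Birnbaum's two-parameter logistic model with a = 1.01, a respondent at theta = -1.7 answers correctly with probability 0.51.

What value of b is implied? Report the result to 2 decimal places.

P(theta) = 1 / (1 + exp(−a(theta − b)))
logit(0.51) = ln(0.51/0.49) = 0.0400
b = theta − logit/(a) = -1.7 − 0.0400/1.0100 = -1.7396

-1.74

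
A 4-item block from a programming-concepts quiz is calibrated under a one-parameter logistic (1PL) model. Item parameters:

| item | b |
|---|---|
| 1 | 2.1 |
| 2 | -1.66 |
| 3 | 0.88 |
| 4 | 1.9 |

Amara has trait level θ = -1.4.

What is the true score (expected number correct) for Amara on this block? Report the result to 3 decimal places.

0.722

P(θ) = 1 / (1 + exp(−(θ − b)))
P_1 = 1/(1+e^{3.5000}) = 0.0293
P_2 = 1/(1+e^{-0.2600}) = 0.5646
P_3 = 1/(1+e^{2.2800}) = 0.0928
P_4 = 1/(1+e^{3.3000}) = 0.0356
E[score] = 0.0293 + 0.5646 + 0.0928 + 0.0356 = 0.7223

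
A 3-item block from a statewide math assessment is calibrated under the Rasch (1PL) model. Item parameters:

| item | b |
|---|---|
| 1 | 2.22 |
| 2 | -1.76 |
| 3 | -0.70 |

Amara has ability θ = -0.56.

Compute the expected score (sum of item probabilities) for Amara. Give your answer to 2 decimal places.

P(θ) = 1 / (1 + exp(−(θ − b)))
P_1 = 1/(1+e^{2.7800}) = 0.0584
P_2 = 1/(1+e^{-1.2000}) = 0.7685
P_3 = 1/(1+e^{-0.1400}) = 0.5349
E[score] = 0.0584 + 0.7685 + 0.5349 = 1.3619

1.36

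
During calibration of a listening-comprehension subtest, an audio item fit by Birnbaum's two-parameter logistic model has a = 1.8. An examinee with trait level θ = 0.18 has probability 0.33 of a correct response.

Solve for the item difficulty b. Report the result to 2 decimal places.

P(θ) = 1 / (1 + exp(−a(θ − b)))
logit(0.33) = ln(0.33/0.67) = -0.7082
b = θ − logit/(a) = 0.18 − (-0.7082)/1.8000 = 0.5734

0.57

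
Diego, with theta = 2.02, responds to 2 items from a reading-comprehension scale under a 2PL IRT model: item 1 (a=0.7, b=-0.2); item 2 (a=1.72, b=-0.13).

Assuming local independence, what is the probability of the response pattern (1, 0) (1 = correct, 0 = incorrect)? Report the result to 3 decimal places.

0.020

P(theta) = 1 / (1 + exp(−a(theta − b)))
P_1 = 1/(1+e^{-1.5540}) = 0.8255
P_2 = 1/(1+e^{-3.6980}) = 0.9758
L = P_1 × (1−P_2) = 0.8255 × 0.0242 = 0.01996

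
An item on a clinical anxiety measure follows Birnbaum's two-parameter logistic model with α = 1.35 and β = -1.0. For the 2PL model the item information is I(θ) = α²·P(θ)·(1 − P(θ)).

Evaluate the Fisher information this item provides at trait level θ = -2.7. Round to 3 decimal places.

P = 1/(1+e^{2.2950}) = 0.0915
P(1−P) = 0.0915 × 0.9085 = 0.0832
I = α² × P(1−P) = 1.35² × 0.0832 = 0.15156

0.152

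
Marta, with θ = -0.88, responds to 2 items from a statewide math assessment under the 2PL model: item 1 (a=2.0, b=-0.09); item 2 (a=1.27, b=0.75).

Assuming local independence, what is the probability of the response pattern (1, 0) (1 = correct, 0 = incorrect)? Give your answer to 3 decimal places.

P(θ) = 1 / (1 + exp(−a(θ − b)))
P_1 = 1/(1+e^{1.5800}) = 0.1708
P_2 = 1/(1+e^{2.0701}) = 0.1120
L = P_1 × (1−P_2) = 0.1708 × 0.8880 = 0.15166

0.152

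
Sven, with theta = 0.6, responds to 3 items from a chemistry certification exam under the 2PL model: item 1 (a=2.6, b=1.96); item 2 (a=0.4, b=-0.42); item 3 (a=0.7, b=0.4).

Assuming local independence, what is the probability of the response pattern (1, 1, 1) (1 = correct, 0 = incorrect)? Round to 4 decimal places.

P(theta) = 1 / (1 + exp(−a(theta − b)))
P_1 = 1/(1+e^{3.5360}) = 0.0283
P_2 = 1/(1+e^{-0.4080}) = 0.6006
P_3 = 1/(1+e^{-0.1400}) = 0.5349
L = P_1 × P_2 × P_3 = 0.0283 × 0.6006 × 0.5349 = 0.00909

0.0091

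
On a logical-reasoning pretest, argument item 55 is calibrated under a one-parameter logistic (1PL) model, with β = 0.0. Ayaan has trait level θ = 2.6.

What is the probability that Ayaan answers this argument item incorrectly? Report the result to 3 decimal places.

P(θ) = 1 / (1 + exp(−(θ − β)))
Exponent: (2.6 − 0.0) = 2.6000
1/(1 + e^{-2.6000}) = 0.9309
P = 0.9309
P(incorrect) = 1 − 0.9309 = 0.0691

0.069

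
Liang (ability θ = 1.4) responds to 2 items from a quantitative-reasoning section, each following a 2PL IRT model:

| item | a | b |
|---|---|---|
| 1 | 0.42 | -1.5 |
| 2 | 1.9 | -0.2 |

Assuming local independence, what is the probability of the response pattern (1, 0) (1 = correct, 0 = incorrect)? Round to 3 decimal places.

P(θ) = 1 / (1 + exp(−a(θ − b)))
P_1 = 1/(1+e^{-1.2180}) = 0.7717
P_2 = 1/(1+e^{-3.0400}) = 0.9543
L = P_1 × (1−P_2) = 0.7717 × 0.0457 = 0.03523

0.035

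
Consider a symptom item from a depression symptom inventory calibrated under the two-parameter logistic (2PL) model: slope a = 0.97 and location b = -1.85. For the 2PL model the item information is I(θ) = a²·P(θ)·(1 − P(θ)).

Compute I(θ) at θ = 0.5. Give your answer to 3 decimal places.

P = 1/(1+e^{-2.2795}) = 0.9072
P(1−P) = 0.9072 × 0.0928 = 0.0842
I = a² × P(1−P) = 0.97² × 0.0842 = 0.07924

0.079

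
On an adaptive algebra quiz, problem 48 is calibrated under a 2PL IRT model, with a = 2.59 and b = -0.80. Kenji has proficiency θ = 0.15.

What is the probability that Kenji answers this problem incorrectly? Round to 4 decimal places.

P(θ) = 1 / (1 + exp(−a(θ − b)))
Exponent: 2.59 × (0.15 − (-0.80)) = 2.4605
1/(1 + e^{-2.4605}) = 0.9213
P(incorrect) = 1 − 0.9213 = 0.0787

0.0787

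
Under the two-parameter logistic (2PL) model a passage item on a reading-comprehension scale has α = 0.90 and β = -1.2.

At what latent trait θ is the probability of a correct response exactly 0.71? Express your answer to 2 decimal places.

-0.21

P(θ) = 1 / (1 + exp(−α(θ − β)))
logit = ln(0.7100/0.2900) = 0.8954
θ = β + logit/(α) = -1.2 + 0.8954/0.9000 = -0.2051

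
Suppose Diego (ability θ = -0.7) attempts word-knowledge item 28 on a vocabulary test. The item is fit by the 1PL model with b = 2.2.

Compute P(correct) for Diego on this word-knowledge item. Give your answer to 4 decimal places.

0.0522

P(θ) = 1 / (1 + exp(−(θ − b)))
Exponent: (-0.7 − 2.2) = -2.9000
1/(1 + e^{2.9000}) = 0.0522
P = 0.0522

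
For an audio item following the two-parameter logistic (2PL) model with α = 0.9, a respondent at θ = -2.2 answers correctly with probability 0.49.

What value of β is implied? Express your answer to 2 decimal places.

-2.16

P(θ) = 1 / (1 + exp(−α(θ − β)))
logit(0.49) = ln(0.49/0.51) = -0.0400
β = θ − logit/(α) = -2.2 − (-0.0400)/0.9000 = -2.1555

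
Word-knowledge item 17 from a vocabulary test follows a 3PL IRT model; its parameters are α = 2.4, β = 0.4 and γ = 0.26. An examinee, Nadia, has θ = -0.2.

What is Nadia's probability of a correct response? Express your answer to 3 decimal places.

P(θ) = γ + (1 − γ) · 1 / (1 + exp(−α(θ − β)))
Exponent: 2.4 × (-0.2 − 0.4) = -1.4400
1/(1 + e^{1.4400}) = 0.1915
P = 0.26 + 0.74 × 0.1915 = 0.4017

0.402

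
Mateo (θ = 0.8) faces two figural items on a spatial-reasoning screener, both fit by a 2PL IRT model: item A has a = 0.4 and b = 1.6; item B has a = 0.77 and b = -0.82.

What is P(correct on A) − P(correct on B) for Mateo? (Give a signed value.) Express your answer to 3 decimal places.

P(θ) = 1 / (1 + exp(−a(θ − b)))
P_A = 0.4207
P_B = 0.7768
P_A − P_B = -0.3562

-0.356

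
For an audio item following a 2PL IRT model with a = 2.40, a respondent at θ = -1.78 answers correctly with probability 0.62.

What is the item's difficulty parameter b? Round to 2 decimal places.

P(θ) = 1 / (1 + exp(−a(θ − b)))
logit(0.62) = ln(0.62/0.38) = 0.4895
b = θ − logit/(a) = -1.78 − 0.4895/2.4000 = -1.9840

-1.98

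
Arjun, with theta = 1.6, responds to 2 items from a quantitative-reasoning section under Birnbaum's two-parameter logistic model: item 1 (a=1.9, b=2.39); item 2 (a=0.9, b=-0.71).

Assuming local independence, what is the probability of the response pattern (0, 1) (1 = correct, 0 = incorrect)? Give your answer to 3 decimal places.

0.727

P(theta) = 1 / (1 + exp(−a(theta − b)))
P_1 = 1/(1+e^{1.5010}) = 0.1823
P_2 = 1/(1+e^{-2.0790}) = 0.8888
L = (1−P_1) × P_2 = 0.8177 × 0.8888 = 0.72683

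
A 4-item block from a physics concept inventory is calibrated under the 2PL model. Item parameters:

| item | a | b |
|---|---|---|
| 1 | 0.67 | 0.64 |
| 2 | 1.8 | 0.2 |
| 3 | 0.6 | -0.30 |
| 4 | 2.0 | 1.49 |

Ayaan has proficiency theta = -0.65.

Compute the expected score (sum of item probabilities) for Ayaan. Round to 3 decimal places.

0.936

P(theta) = 1 / (1 + exp(−a(theta − b)))
P_1 = 1/(1+e^{0.8643}) = 0.2964
P_2 = 1/(1+e^{1.5300}) = 0.1780
P_3 = 1/(1+e^{0.2100}) = 0.4477
P_4 = 1/(1+e^{4.2800}) = 0.0137
E[score] = 0.2964 + 0.1780 + 0.4477 + 0.0137 = 0.9358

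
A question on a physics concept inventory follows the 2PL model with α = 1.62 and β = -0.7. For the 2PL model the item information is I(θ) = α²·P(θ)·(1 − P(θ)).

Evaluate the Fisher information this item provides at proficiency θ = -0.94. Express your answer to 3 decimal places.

0.632

P = 1/(1+e^{0.3888}) = 0.4040
P(1−P) = 0.4040 × 0.5960 = 0.2408
I = α² × P(1−P) = 1.62² × 0.2408 = 0.63192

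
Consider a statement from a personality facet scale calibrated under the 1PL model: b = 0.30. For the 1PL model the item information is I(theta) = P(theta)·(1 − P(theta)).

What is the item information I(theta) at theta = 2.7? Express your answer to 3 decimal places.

P = 1/(1+e^{-2.4000}) = 0.9168
P(1−P) = 0.9168 × 0.0832 = 0.0763
I = P(1−P) = 0.07625

0.076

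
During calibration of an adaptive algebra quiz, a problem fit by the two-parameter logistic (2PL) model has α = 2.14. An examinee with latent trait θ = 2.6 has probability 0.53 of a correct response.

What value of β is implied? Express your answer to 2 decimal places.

P(θ) = 1 / (1 + exp(−α(θ − β)))
logit(0.53) = ln(0.53/0.47) = 0.1201
β = θ − logit/(α) = 2.6 − 0.1201/2.1400 = 2.5439

2.54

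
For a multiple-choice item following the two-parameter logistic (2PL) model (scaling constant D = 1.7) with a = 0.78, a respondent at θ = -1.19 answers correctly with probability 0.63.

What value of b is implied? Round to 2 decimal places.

-1.59

P(θ) = 1 / (1 + exp(−D·a(θ − b)))
logit(0.63) = ln(0.63/0.37) = 0.5322
b = θ − logit/(1.7·a) = -1.19 − 0.5322/1.3260 = -1.5914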